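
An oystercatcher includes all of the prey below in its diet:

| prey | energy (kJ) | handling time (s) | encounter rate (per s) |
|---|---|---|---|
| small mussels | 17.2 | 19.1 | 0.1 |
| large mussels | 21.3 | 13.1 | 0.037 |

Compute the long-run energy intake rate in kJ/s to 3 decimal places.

0.739 kJ/s

R = (0.1×17.2 + 0.037×21.3) / (1 + 0.1×19.1 + 0.037×13.1) = 2.508/3.395 = 0.7388 kJ/s.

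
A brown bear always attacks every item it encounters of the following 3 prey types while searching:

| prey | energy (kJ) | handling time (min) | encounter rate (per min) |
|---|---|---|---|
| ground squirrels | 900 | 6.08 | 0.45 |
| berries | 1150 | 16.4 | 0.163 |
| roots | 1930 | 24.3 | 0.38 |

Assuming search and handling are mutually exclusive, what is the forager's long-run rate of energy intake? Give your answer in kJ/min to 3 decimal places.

84.756 kJ/min

R = (0.45×900 + 0.163×1150 + 0.38×1930) / (1 + 0.45×6.08 + 0.163×16.4 + 0.38×24.3) = 1326/15.64 = 84.76 kJ/min.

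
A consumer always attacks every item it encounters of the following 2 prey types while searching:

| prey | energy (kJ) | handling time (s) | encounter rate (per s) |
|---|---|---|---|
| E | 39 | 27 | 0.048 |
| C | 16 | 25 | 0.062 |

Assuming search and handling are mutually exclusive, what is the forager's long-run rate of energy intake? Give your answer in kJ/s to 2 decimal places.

0.74 kJ/s

R = Σλ_iE_i / (1 + Σλ_ih_i)
Numerator: 0.048×39 + 0.062×16 = 2.864
Denominator: 1 + 0.048×27 + 0.062×25 = 3.846
R = 2.864/3.846 = 0.7447 kJ/s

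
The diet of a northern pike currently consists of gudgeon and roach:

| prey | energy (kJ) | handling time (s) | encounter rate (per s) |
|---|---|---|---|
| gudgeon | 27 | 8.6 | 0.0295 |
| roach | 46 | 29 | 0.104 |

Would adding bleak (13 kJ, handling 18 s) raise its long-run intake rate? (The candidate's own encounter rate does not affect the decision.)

No

Current rate: (0.0295×27 + 0.104×46)/(1 + 0.0295×8.6 + 0.104×29) = 1.307 kJ/s.
Profitability of bleak: 13/18 = 0.7222 kJ/s.
0.7222 < 1.307, so adding bleak would lower the average — exclude it.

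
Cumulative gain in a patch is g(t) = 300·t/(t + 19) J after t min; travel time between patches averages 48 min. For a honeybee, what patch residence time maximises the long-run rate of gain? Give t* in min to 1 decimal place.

30.2 min

Maximise g(t)/(T+t): set derivative to zero → g'(t)(T+t) = g(t).
g'(t) = 300·19/(t + 19)². Setting 300·19/(t+19)² = 300t/[(t+19)(48+t)] gives 19(48+t) = t(t+19), so t² = 19×48 = 912.
t* = √912 = 30.2 min.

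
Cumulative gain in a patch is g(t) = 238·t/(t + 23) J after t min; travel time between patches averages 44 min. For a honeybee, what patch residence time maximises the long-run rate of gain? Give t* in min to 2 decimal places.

31.81 min

Maximise g(t)/(T+t): set derivative to zero → g'(t)(T+t) = g(t).
g'(t) = 238·23/(t + 23)². Setting 238·23/(t+23)² = 238t/[(t+23)(44+t)] gives 23(44+t) = t(t+23), so t² = 23×44 = 1012.
t* = √1012 = 31.81 min.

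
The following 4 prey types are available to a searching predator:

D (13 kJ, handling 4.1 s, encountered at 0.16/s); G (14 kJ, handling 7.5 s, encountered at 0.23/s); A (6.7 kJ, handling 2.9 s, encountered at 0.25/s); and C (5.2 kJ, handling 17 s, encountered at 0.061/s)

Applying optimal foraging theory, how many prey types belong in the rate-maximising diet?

Rank by E/h (kJ/s): D 3.17, A 2.31, G 1.87, C 0.306. Include each in turn until the next type's E/h falls below the running intake rate.
Rate on top 1: 1.256. A: 2.31 > 1.256 → include.
Rate on top 2: 1.577. G: 1.87 > 1.577 → include.
Rate on top 3: 1.699. C: 0.306 < 1.699 → exclude; stop.
Optimal diet: D, A, G — 3 of 4 types.

3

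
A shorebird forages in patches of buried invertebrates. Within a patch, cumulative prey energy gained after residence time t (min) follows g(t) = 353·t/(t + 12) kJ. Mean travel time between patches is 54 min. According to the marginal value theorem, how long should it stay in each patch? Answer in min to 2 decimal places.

Maximise g(t)/(T+t): set derivative to zero → g'(t)(T+t) = g(t).
g'(t) = 353·12/(t + 12)². Setting 353·12/(t+12)² = 353t/[(t+12)(54+t)] gives 12(54+t) = t(t+12), so t² = 12×54 = 648.
t* = √648 = 25.46 min.

25.46 min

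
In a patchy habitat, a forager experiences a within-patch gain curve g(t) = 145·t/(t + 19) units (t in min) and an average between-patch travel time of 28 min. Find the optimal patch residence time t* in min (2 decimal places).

23.07 min

Maximise g(t)/(T+t): set derivative to zero → g'(t)(T+t) = g(t).
g'(t) = 145·19/(t + 19)². Setting 145·19/(t+19)² = 145t/[(t+19)(28+t)] gives 19(28+t) = t(t+19), so t² = 19×28 = 532.
t* = √532 = 23.07 min.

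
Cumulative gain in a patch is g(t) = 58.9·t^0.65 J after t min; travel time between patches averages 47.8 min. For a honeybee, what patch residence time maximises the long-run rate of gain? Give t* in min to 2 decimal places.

88.77 min

Maximise g(t)/(T+t): set derivative to zero → g'(t)(T+t) = g(t).
g'(t) = 0.65·58.9·t^-0.35. Setting 0.65·58.9·t^-0.35 = 58.9·t^0.65/(47.8+t) gives 0.65(47.8+t) = t, so 0.35·t = 0.65×47.8.
t* = 0.65×47.8/0.35 = 88.77 min.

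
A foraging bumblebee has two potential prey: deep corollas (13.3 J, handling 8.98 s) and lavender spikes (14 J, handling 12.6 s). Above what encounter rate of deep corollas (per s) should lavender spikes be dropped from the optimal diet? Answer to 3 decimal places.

The zero-one rule: include lavender spikes iff E₂/h₂ > λE₁/(1+λh₁). Equality gives the switch point.
λE₁h₂ = E₂ + λE₂h₁ ⇒ λ = E₂/(E₁h₂ − E₂h₁) = 14/(167.6 − 125.7) = 0.3344 per s.

0.334 per s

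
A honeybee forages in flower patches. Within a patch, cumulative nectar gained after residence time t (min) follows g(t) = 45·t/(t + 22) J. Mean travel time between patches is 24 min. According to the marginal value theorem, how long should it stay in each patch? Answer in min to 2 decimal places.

22.98 min

By the marginal value theorem, leave when the instantaneous gain rate g'(t) equals the habitat-wide average g(t)/(T + t).
g'(t) = 45·22/(t + 22)². Setting 45·22/(t+22)² = 45t/[(t+22)(24+t)] gives 22(24+t) = t(t+22), so t² = 22×24 = 528.
t* = √528 = 22.98 min.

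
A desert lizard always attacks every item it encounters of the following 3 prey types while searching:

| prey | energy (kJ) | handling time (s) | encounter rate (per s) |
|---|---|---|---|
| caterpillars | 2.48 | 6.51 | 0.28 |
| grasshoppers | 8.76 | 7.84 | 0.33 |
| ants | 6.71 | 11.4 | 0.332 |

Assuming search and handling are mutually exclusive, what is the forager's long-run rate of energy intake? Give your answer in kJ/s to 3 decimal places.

Energy encountered per unit search time: 0.28×2.48 + 0.33×8.76 + 0.332×6.71 = 5.813 kJ/s.
Handling time per unit search time: 0.28×6.51 + 0.33×7.84 + 0.332×11.4 = 8.195.
Rate = 5.813/(1 + 8.195) = 0.6322 kJ/s.

0.632 kJ/s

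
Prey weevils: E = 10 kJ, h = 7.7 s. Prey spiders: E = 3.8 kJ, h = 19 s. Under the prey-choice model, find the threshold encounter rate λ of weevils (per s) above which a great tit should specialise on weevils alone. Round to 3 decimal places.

0.024 per s

Drop spiders once their profitability E₂/h₂ falls below the rate achievable on weevils alone: E₂/h₂ = λE₁/(1 + λh₁).
Solve for λ: λE₁h₂ = E₂(1 + λh₁) → λ(E₁h₂ − E₂h₁) = E₂ → λ = E₂/(E₁h₂ − E₂h₁).
λ = 3.8/(10×19 − 3.8×7.7) = 3.8/160.7 = 0.02364 per s.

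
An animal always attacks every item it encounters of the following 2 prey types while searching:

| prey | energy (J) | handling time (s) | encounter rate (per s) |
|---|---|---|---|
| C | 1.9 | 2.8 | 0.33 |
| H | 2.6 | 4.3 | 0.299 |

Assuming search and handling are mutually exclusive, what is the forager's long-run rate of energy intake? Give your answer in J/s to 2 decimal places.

Energy encountered per unit search time: 0.33×1.9 + 0.299×2.6 = 1.404 J/s.
Handling time per unit search time: 0.33×2.8 + 0.299×4.3 = 2.21.
Rate = 1.404/(1 + 2.21) = 0.4375 J/s.

0.44 J/s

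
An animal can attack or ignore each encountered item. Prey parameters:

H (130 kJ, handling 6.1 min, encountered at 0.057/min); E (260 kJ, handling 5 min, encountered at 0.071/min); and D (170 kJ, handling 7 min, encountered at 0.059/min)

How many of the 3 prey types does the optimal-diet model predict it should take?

3

E/h in descending order: E 52, D 24.3, H 21.3 kJ/min. The optimal diet is the largest prefix of this list for which every included type satisfies E_i/h_i > R on the types above it.
Rate on top 1: 13.62. D: 24.3 > 13.62 → include.
Rate on top 2: 16.11. H: 21.3 > 16.11 → include.
Optimal diet: E, D, H — 3 of 3 types.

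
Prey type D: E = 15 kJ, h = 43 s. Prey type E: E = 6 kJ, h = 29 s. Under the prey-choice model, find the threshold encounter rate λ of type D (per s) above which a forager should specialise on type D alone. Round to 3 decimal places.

Drop type E once their profitability E₂/h₂ falls below the rate achievable on type D alone: E₂/h₂ = λE₁/(1 + λh₁).
Solve for λ: λE₁h₂ = E₂(1 + λh₁) → λ(E₁h₂ − E₂h₁) = E₂ → λ = E₂/(E₁h₂ − E₂h₁).
λ = 6/(15×29 − 6×43) = 6/177 = 0.0339 per s.

0.034 per s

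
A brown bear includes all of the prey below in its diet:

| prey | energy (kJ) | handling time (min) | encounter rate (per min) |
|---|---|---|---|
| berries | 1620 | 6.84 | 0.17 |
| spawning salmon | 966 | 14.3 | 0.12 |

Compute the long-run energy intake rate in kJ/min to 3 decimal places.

R = Σλ_iE_i / (1 + Σλ_ih_i)
Numerator: 0.17×1620 + 0.12×966 = 391.3
Denominator: 1 + 0.17×6.84 + 0.12×14.3 = 3.879
R = 391.3/3.879 = 100.9 kJ/min

100.887 kJ/min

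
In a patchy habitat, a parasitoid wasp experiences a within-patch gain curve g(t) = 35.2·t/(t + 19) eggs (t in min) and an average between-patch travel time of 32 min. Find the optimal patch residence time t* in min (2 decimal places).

24.66 min

Maximise g(t)/(T+t): set derivative to zero → g'(t)(T+t) = g(t).
g'(t) = 35.2·19/(t + 19)². Setting 35.2·19/(t+19)² = 35.2t/[(t+19)(32+t)] gives 19(32+t) = t(t+19), so t² = 19×32 = 608.
t* = √608 = 24.66 min.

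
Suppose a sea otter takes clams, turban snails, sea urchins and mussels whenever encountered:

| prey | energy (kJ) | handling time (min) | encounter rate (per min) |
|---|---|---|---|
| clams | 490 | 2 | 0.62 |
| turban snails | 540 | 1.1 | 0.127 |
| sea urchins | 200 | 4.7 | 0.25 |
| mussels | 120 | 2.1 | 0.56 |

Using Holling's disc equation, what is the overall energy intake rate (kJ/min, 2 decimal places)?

103.49 kJ/min

R = Σλ_iE_i / (1 + Σλ_ih_i)
Numerator: 0.62×490 + 0.127×540 + 0.25×200 + 0.56×120 = 489.6
Denominator: 1 + 0.62×2 + 0.127×1.1 + 0.25×4.7 + 0.56×2.1 = 4.731
R = 489.6/4.731 = 103.5 kJ/min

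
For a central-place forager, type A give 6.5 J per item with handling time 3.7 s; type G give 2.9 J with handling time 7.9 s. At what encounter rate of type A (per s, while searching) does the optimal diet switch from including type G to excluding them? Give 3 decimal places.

The zero-one rule: include type G iff E₂/h₂ > λE₁/(1+λh₁). Equality gives the switch point.
λE₁h₂ = E₂ + λE₂h₁ ⇒ λ = E₂/(E₁h₂ − E₂h₁) = 2.9/(51.35 − 10.73) = 0.07139 per s.

0.071 per s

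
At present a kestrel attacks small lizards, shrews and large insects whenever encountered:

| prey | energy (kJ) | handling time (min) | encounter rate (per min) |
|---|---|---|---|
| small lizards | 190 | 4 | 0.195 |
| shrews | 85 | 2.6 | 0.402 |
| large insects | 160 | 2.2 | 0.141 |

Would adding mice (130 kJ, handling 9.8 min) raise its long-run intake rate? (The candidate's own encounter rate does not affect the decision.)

No

Intake rate on the current diet: R = (0.195×190 + 0.402×85 + 0.141×160) / (1 + 0.195×4 + 0.402×2.6 + 0.141×2.2) = 93.78/3.135 = 29.91 kJ/min.
Profitability of mice: 130/9.8 = 13.27 kJ/min.
13.27 < 29.91, so adding mice would lower the average — exclude it.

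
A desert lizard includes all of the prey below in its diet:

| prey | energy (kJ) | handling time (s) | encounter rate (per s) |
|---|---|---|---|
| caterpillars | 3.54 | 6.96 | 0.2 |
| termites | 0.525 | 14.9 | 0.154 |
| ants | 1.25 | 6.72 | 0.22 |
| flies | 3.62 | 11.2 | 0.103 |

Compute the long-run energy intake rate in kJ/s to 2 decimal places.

Energy encountered per unit search time: 0.2×3.54 + 0.154×0.525 + 0.22×1.25 + 0.103×3.62 = 1.437 kJ/s.
Handling time per unit search time: 0.2×6.96 + 0.154×14.9 + 0.22×6.72 + 0.103×11.2 = 6.319.
Rate = 1.437/(1 + 6.319) = 0.1963 kJ/s.

0.20 kJ/s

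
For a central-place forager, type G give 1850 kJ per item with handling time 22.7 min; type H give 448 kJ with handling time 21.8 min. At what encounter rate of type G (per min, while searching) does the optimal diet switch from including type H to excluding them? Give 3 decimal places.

The zero-one rule: include type H iff E₂/h₂ > λE₁/(1+λh₁). Equality gives the switch point.
λE₁h₂ = E₂ + λE₂h₁ ⇒ λ = E₂/(E₁h₂ − E₂h₁) = 448/(4.033e+04 − 1.017e+04) = 0.01485 per min.

0.015 per min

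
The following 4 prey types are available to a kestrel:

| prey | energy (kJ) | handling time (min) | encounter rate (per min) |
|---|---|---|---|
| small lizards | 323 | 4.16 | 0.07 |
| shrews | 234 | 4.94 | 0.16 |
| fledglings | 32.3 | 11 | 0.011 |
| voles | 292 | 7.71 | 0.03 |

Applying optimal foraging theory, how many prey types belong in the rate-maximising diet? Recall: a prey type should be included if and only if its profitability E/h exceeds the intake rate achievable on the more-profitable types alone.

E/h in descending order: small lizards 77.6, shrews 47.4, voles 37.9, fledglings 2.94 kJ/min. The optimal diet is the largest prefix of this list for which every included type satisfies E_i/h_i > R on the types above it.
Rate on top 1: 17.51. shrews: 47.4 > 17.51 → include.
Rate on top 2: 28.85. voles: 37.9 > 28.85 → include.
Rate on top 3: 29.75. fledglings: 2.94 < 29.75 → exclude; stop.
Optimal diet: small lizards, shrews, voles — 3 of 4 types.

3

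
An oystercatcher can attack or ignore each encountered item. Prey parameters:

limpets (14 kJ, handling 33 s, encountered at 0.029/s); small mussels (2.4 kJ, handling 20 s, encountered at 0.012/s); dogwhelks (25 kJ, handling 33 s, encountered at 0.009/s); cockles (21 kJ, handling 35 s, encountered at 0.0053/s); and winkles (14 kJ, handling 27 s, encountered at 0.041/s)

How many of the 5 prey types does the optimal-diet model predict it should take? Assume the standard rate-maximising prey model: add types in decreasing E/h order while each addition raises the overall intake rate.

Rank by E/h (kJ/s): dogwhelks 0.758, cockles 0.6, winkles 0.519, limpets 0.424, small mussels 0.12. Include each in turn until the next type's E/h falls below the running intake rate.
Rate on top 1: 0.1735. cockles: 0.6 > 0.1735 → include.
Rate on top 2: 0.2268. winkles: 0.519 > 0.2268 → include.
Rate on top 3: 0.3515. limpets: 0.424 > 0.3515 → include.
Rate on top 4: 0.3712. small mussels: 0.12 < 0.3712 → exclude; stop.
Optimal diet: dogwhelks, cockles, winkles, limpets — 4 of 5 types.

4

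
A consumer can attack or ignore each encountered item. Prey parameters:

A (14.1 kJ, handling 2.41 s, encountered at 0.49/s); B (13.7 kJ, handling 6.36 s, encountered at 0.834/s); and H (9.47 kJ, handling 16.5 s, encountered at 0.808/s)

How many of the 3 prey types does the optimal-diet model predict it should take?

Profitabilities (E/h, kJ/s): A 5.85, B 2.15, H 0.574. Add prey in this order while the next type's profitability exceeds the intake rate on those already taken.
Rate on top 1: 3.168. B: 2.15 < 3.168 → exclude; stop.
Optimal diet: A — 1 of 3 types.

1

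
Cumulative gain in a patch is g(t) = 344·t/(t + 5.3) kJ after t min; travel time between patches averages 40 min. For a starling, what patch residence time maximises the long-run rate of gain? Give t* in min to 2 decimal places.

14.56 min

Optimal t* satisfies g'(t*) = g(t*)/(T + t*).
g'(t) = 344·5.3/(t + 5.3)². Setting 344·5.3/(t+5.3)² = 344t/[(t+5.3)(40+t)] gives 5.3(40+t) = t(t+5.3), so t² = 5.3×40 = 212.
t* = √212 = 14.56 min.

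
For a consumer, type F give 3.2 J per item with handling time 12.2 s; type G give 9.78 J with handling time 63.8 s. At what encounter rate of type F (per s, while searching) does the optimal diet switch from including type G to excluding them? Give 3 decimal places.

0.115 per s

Drop type G once their profitability E₂/h₂ falls below the rate achievable on type F alone: E₂/h₂ = λE₁/(1 + λh₁).
Solve for λ: λE₁h₂ = E₂(1 + λh₁) → λ(E₁h₂ − E₂h₁) = E₂ → λ = E₂/(E₁h₂ − E₂h₁).
λ = 9.78/(3.2×63.8 − 9.78×12.2) = 9.78/84.84 = 0.1153 per s.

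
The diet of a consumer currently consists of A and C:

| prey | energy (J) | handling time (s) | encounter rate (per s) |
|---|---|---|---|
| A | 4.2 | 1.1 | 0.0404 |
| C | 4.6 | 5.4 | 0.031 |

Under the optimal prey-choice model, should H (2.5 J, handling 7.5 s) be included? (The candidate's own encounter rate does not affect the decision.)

Yes

Current rate: (0.0404×4.2 + 0.031×4.6)/(1 + 0.0404×1.1 + 0.031×5.4) = 0.2577 J/s.
Profitability of H: 2.5/7.5 = 0.3333 J/s.
0.3333 > 0.2577, so adding H raises the average — include it.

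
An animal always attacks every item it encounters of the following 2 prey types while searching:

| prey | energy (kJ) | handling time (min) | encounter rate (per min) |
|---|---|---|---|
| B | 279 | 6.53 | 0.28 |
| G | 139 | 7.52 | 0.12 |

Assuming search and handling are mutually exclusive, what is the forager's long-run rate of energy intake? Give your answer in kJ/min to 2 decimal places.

Energy encountered per unit search time: 0.28×279 + 0.12×139 = 94.8 kJ/min.
Handling time per unit search time: 0.28×6.53 + 0.12×7.52 = 2.731.
Rate = 94.8/(1 + 2.731) = 25.41 kJ/min.

25.41 kJ/min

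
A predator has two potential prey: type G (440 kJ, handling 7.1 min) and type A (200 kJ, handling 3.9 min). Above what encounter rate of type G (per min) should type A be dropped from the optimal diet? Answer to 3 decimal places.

0.676 per min

At the threshold, the rate on type G alone equals the profitability of type A: λ·440/(1 + λ·7.1) = 200/3.9 = 51.28.
Rearranging, λ(440 − 51.28×7.1) = 51.28, so λ = 51.28/75.9 = 0.6757 per min.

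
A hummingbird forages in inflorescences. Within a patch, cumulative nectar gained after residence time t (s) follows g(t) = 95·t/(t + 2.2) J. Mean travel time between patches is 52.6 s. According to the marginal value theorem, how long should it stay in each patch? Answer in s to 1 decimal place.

10.8 s

Maximise g(t)/(T+t): set derivative to zero → g'(t)(T+t) = g(t).
g'(t) = 95·2.2/(t + 2.2)². Setting 95·2.2/(t+2.2)² = 95t/[(t+2.2)(52.6+t)] gives 2.2(52.6+t) = t(t+2.2), so t² = 2.2×52.6 = 115.7.
t* = √115.7 = 10.76 s.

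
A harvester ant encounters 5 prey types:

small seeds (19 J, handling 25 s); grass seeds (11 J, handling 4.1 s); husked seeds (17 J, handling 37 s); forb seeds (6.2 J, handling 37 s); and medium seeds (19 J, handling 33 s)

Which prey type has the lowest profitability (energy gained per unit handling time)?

Profitability E/h (J/s): small seeds = 19/25 = 0.76, grass seeds = 11/4.1 = 2.68, husked seeds = 17/37 = 0.459, forb seeds = 6.2/37 = 0.168, medium seeds = 19/33 = 0.576.
Ranked: grass seeds > small seeds > medium seeds > husked seeds > forb seeds.

forb seeds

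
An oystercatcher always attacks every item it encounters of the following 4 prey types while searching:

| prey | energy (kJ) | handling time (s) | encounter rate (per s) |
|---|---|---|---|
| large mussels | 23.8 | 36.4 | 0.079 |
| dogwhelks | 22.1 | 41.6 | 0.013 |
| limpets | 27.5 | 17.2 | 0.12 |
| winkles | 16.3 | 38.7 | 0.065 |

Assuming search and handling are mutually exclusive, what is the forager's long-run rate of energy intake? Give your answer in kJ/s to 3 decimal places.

0.726 kJ/s

R = Σλ_iE_i / (1 + Σλ_ih_i)
Numerator: 0.079×23.8 + 0.013×22.1 + 0.12×27.5 + 0.065×16.3 = 6.527
Denominator: 1 + 0.079×36.4 + 0.013×41.6 + 0.12×17.2 + 0.065×38.7 = 8.996
R = 6.527/8.996 = 0.7256 kJ/s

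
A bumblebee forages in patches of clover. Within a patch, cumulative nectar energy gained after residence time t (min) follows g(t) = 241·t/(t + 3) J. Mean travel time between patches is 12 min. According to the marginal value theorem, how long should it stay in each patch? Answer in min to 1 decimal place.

6.0 min

By the marginal value theorem, leave when the instantaneous gain rate g'(t) equals the habitat-wide average g(t)/(T + t).
g'(t) = 241·3/(t + 3)². Setting 241·3/(t+3)² = 241t/[(t+3)(12+t)] gives 3(12+t) = t(t+3), so t² = 3×12 = 36.
t* = √36 = 6 min.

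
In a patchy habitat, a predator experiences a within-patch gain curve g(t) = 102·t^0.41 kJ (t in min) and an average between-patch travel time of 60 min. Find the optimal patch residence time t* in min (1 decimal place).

41.7 min

By the marginal value theorem, leave when the instantaneous gain rate g'(t) equals the habitat-wide average g(t)/(T + t).
g'(t) = 0.41·102·t^-0.59. Setting 0.41·102·t^-0.59 = 102·t^0.41/(60+t) gives 0.41(60+t) = t, so 0.59·t = 0.41×60.
t* = 0.41×60/0.59 = 41.69 min.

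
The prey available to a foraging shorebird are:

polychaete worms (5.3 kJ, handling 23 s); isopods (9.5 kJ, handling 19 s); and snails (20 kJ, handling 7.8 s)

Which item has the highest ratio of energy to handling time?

In descending order of E/h:
snails: 20/7.8 = 2.56 kJ/s
isopods: 9.5/19 = 0.5 kJ/s
polychaete worms: 5.3/23 = 0.23 kJ/s

snails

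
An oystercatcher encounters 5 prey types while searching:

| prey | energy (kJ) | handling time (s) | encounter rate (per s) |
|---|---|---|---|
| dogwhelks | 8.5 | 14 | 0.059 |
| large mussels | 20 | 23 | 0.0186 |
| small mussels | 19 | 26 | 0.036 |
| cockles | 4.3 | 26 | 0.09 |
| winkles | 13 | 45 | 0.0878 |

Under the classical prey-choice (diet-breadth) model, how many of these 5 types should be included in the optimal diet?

3

Profitabilities (E/h, kJ/s): large mussels 0.87, small mussels 0.731, dogwhelks 0.607, winkles 0.289, cockles 0.165. Add prey in this order while the next type's profitability exceeds the intake rate on those already taken.
Rate on top 1: 0.2605. small mussels: 0.731 > 0.2605 → include.
Rate on top 2: 0.4467. dogwhelks: 0.607 > 0.4467 → include.
Rate on top 3: 0.4883. winkles: 0.289 < 0.4883 → exclude; stop.
Optimal diet: large mussels, small mussels, dogwhelks — 3 of 5 types.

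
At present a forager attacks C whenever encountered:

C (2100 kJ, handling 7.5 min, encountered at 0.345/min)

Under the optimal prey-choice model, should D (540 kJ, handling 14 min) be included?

No

On C alone, R = ΣλE/(1+Σλh) = 724.5/3.587 = 202 kJ/min.
Profitability of D: 540/14 = 38.57 kJ/min.
38.57 < 202, so adding D would lower the average — exclude it.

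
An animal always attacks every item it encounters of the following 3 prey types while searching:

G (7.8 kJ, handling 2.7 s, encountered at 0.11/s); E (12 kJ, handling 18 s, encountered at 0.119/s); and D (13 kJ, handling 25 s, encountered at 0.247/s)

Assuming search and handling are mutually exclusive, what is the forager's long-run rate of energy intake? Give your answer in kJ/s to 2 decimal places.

Energy encountered per unit search time: 0.11×7.8 + 0.119×12 + 0.247×13 = 5.497 kJ/s.
Handling time per unit search time: 0.11×2.7 + 0.119×18 + 0.247×25 = 8.614.
Rate = 5.497/(1 + 8.614) = 0.5718 kJ/s.

0.57 kJ/s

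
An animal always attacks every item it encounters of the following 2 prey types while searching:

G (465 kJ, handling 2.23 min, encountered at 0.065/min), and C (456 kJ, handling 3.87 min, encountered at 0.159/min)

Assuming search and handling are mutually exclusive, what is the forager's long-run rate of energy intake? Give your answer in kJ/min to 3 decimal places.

58.359 kJ/min

Energy encountered per unit search time: 0.065×465 + 0.159×456 = 102.7 kJ/min.
Handling time per unit search time: 0.065×2.23 + 0.159×3.87 = 0.7603.
Rate = 102.7/(1 + 0.7603) = 58.36 kJ/min.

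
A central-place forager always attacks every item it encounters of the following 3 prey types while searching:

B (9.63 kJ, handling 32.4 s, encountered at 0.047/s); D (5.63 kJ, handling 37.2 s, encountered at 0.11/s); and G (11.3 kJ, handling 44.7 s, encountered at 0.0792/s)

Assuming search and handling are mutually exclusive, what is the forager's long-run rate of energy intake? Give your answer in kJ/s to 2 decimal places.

R = Σλ_iE_i / (1 + Σλ_ih_i)
Numerator: 0.047×9.63 + 0.11×5.63 + 0.0792×11.3 = 1.967
Denominator: 1 + 0.047×32.4 + 0.11×37.2 + 0.0792×44.7 = 10.16
R = 1.967/10.16 = 0.1937 kJ/s

0.19 kJ/s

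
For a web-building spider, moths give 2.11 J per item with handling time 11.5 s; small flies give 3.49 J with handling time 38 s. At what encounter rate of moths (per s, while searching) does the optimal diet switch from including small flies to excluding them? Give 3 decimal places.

0.087 per s

Drop small flies once their profitability E₂/h₂ falls below the rate achievable on moths alone: E₂/h₂ = λE₁/(1 + λh₁).
Solve for λ: λE₁h₂ = E₂(1 + λh₁) → λ(E₁h₂ − E₂h₁) = E₂ → λ = E₂/(E₁h₂ − E₂h₁).
λ = 3.49/(2.11×38 − 3.49×11.5) = 3.49/40.04 = 0.08715 per s.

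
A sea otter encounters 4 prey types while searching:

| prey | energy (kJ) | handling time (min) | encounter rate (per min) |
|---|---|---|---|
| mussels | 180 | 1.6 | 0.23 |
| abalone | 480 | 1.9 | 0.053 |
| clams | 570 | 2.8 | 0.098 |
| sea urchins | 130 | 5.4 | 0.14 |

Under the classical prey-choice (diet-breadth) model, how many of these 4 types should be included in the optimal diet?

3

E/h in descending order: abalone 253, clams 204, mussels 112, sea urchins 24.1 kJ/min. The optimal diet is the largest prefix of this list for which every included type satisfies E_i/h_i > R on the types above it.
Rate on top 1: 23.11. clams: 204 > 23.11 → include.
Rate on top 2: 59.12. mussels: 112 > 59.12 → include.
Rate on top 3: 70.39. sea urchins: 24.1 < 70.39 → exclude; stop.
Optimal diet: abalone, clams, mussels — 3 of 4 types.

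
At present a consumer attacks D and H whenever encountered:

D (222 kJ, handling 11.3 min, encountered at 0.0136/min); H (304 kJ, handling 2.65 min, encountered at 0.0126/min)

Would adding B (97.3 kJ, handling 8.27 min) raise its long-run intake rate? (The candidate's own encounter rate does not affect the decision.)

On D and H alone, R = ΣλE/(1+Σλh) = 6.85/1.187 = 5.77 kJ/min.
B: E/h = 97.3/8.27 = 11.77 kJ/min.
Since 11.77 > R, including B increases the long-run rate.

Yes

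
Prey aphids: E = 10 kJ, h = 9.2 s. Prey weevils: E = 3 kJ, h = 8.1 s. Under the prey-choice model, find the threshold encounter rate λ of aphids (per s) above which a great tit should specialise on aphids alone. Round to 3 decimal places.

0.056 per s

The zero-one rule: include weevils iff E₂/h₂ > λE₁/(1+λh₁). Equality gives the switch point.
λE₁h₂ = E₂ + λE₂h₁ ⇒ λ = E₂/(E₁h₂ − E₂h₁) = 3/(81 − 27.6) = 0.05618 per s.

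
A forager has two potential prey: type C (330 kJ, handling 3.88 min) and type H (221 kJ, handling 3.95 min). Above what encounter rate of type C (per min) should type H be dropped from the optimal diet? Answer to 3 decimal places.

0.495 per min

At the threshold, the rate on type C alone equals the profitability of type H: λ·330/(1 + λ·3.88) = 221/3.95 = 55.95.
Rearranging, λ(330 − 55.95×3.88) = 55.95, so λ = 55.95/112.9 = 0.4955 per min.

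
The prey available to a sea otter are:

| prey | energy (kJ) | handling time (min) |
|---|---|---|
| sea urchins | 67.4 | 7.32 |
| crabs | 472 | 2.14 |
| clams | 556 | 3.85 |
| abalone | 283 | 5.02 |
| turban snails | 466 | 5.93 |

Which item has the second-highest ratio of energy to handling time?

In descending order of E/h:
crabs: 472/2.14 = 221 kJ/min
clams: 556/3.85 = 144 kJ/min
turban snails: 466/5.93 = 78.6 kJ/min
abalone: 283/5.02 = 56.4 kJ/min
sea urchins: 67.4/7.32 = 9.21 kJ/min

clams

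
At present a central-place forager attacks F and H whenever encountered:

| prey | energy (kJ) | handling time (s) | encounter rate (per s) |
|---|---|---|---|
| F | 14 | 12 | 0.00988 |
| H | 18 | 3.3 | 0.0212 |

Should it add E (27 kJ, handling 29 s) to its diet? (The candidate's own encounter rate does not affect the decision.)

Yes

Intake rate on the current diet: R = (0.00988×14 + 0.0212×18) / (1 + 0.00988×12 + 0.0212×3.3) = 0.5199/1.189 = 0.4375 kJ/s.
E: E/h = 27/29 = 0.931 kJ/s.
Since 0.931 > R, including E increases the long-run rate.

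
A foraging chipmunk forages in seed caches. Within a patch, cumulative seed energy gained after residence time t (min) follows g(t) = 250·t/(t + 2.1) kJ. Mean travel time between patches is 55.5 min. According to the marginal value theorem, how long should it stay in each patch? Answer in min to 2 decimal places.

Maximise g(t)/(T+t): set derivative to zero → g'(t)(T+t) = g(t).
g'(t) = 250·2.1/(t + 2.1)². Setting 250·2.1/(t+2.1)² = 250t/[(t+2.1)(55.5+t)] gives 2.1(55.5+t) = t(t+2.1), so t² = 2.1×55.5 = 116.6.
t* = √116.6 = 10.8 min.

10.80 min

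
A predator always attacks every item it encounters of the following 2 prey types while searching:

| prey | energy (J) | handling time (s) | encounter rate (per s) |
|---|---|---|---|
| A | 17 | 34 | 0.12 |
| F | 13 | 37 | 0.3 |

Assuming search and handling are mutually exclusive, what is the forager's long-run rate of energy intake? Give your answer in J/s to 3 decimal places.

0.367 J/s

R = (0.12×17 + 0.3×13) / (1 + 0.12×34 + 0.3×37) = 5.94/16.18 = 0.3671 J/s.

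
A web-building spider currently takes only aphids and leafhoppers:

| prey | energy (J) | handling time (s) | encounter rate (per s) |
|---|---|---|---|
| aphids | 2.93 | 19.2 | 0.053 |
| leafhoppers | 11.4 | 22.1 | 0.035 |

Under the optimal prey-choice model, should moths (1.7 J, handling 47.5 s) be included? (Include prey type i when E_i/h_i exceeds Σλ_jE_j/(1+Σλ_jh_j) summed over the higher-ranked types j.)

On aphids and leafhoppers alone, R = ΣλE/(1+Σλh) = 0.5543/2.791 = 0.1986 J/s.
Profitability of moths: 1.7/47.5 = 0.03579 J/s.
0.03579 < 0.1986, so adding moths would lower the average — exclude it.

No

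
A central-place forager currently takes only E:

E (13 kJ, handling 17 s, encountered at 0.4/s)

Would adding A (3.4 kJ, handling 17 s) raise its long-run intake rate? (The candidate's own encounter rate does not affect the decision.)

On E alone, R = ΣλE/(1+Σλh) = 5.2/7.8 = 0.6667 kJ/s.
A: E/h = 3.4/17 = 0.2 kJ/s.
0.2 < 0.6667, so adding A would lower the average — exclude it.

No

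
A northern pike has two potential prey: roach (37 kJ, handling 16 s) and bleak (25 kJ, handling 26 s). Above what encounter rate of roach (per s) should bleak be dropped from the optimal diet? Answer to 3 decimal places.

0.044 per s

The zero-one rule: include bleak iff E₂/h₂ > λE₁/(1+λh₁). Equality gives the switch point.
λE₁h₂ = E₂ + λE₂h₁ ⇒ λ = E₂/(E₁h₂ − E₂h₁) = 25/(962 − 400) = 0.04448 per s.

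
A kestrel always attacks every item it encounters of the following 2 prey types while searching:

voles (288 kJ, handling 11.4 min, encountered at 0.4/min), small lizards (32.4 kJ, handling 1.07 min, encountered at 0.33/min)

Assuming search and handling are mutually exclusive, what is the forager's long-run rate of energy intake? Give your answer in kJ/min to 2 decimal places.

21.29 kJ/min

Energy encountered per unit search time: 0.4×288 + 0.33×32.4 = 125.9 kJ/min.
Handling time per unit search time: 0.4×11.4 + 0.33×1.07 = 4.913.
Rate = 125.9/(1 + 4.913) = 21.29 kJ/min.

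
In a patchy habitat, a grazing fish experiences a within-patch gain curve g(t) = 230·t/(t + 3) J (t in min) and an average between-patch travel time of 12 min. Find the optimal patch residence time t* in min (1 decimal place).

6.0 min

Maximise g(t)/(T+t): set derivative to zero → g'(t)(T+t) = g(t).
g'(t) = 230·3/(t + 3)². Setting 230·3/(t+3)² = 230t/[(t+3)(12+t)] gives 3(12+t) = t(t+3), so t² = 3×12 = 36.
t* = √36 = 6 min.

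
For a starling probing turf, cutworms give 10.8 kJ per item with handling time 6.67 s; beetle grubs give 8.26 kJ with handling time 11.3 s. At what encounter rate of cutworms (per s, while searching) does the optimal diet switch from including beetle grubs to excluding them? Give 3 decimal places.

The zero-one rule: include beetle grubs iff E₂/h₂ > λE₁/(1+λh₁). Equality gives the switch point.
λE₁h₂ = E₂ + λE₂h₁ ⇒ λ = E₂/(E₁h₂ − E₂h₁) = 8.26/(122 − 55.09) = 0.1234 per s.

0.123 per s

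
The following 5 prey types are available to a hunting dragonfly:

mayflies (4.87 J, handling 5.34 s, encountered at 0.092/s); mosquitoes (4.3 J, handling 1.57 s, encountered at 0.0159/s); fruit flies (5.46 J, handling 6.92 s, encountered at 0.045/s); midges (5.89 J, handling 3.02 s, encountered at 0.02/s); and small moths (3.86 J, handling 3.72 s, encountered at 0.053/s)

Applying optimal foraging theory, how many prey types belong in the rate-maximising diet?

5

Profitabilities (E/h, J/s): mosquitoes 2.74, midges 1.95, small moths 1.04, mayflies 0.912, fruit flies 0.789. Add prey in this order while the next type's profitability exceeds the intake rate on those already taken.
Rate on top 1: 0.0667. midges: 1.95 > 0.0667 → include.
Rate on top 2: 0.1715. small moths: 1.04 > 0.1715 → include.
Rate on top 3: 0.3047. mayflies: 0.912 > 0.3047 → include.
Rate on top 4: 0.4729. fruit flies: 0.789 > 0.4729 → include.
Optimal diet: mosquitoes, midges, small moths, mayflies, fruit flies — 5 of 5 types.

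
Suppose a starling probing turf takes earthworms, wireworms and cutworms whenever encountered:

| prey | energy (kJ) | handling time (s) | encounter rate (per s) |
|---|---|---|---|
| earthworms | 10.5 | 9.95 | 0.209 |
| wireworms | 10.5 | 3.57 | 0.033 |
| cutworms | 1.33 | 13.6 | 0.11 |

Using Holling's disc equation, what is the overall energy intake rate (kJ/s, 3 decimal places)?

R = Σλ_iE_i / (1 + Σλ_ih_i)
Numerator: 0.209×10.5 + 0.033×10.5 + 0.11×1.33 = 2.687
Denominator: 1 + 0.209×9.95 + 0.033×3.57 + 0.11×13.6 = 4.693
R = 2.687/4.693 = 0.5726 kJ/s

0.573 kJ/s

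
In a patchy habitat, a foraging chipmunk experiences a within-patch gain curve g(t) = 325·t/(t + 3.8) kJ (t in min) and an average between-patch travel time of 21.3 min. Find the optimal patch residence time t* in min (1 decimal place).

By the marginal value theorem, leave when the instantaneous gain rate g'(t) equals the habitat-wide average g(t)/(T + t).
g'(t) = 325·3.8/(t + 3.8)². Setting 325·3.8/(t+3.8)² = 325t/[(t+3.8)(21.3+t)] gives 3.8(21.3+t) = t(t+3.8), so t² = 3.8×21.3 = 80.94.
t* = √80.94 = 8.997 min.

9.0 min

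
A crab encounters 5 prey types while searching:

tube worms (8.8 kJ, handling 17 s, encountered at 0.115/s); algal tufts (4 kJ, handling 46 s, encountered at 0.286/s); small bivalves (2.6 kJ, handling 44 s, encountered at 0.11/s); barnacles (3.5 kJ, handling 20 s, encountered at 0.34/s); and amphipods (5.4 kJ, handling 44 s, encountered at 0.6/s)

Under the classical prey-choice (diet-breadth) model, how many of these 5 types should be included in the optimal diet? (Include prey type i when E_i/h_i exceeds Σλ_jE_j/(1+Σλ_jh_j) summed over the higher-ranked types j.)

1

Rank by E/h (kJ/s): tube worms 0.518, barnacles 0.175, amphipods 0.123, algal tufts 0.087, small bivalves 0.0591. Include each in turn until the next type's E/h falls below the running intake rate.
Rate on top 1: 0.3425. barnacles: 0.175 < 0.3425 → exclude; stop.
Optimal diet: tube worms — 1 of 5 types.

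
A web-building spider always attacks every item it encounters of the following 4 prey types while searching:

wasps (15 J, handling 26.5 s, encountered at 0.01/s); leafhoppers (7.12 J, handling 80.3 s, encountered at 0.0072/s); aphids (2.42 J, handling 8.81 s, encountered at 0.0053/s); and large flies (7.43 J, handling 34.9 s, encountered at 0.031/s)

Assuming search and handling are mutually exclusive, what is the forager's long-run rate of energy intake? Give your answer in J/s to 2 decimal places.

0.15 J/s

Energy encountered per unit search time: 0.01×15 + 0.0072×7.12 + 0.0053×2.42 + 0.031×7.43 = 0.4444 J/s.
Handling time per unit search time: 0.01×26.5 + 0.0072×80.3 + 0.0053×8.81 + 0.031×34.9 = 1.972.
Rate = 0.4444/(1 + 1.972) = 0.1495 J/s.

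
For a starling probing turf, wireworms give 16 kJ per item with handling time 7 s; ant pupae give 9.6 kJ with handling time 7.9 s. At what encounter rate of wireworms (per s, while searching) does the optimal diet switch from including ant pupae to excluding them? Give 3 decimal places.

0.162 per s

Drop ant pupae once their profitability E₂/h₂ falls below the rate achievable on wireworms alone: E₂/h₂ = λE₁/(1 + λh₁).
Solve for λ: λE₁h₂ = E₂(1 + λh₁) → λ(E₁h₂ − E₂h₁) = E₂ → λ = E₂/(E₁h₂ − E₂h₁).
λ = 9.6/(16×7.9 − 9.6×7) = 9.6/59.2 = 0.1622 per s.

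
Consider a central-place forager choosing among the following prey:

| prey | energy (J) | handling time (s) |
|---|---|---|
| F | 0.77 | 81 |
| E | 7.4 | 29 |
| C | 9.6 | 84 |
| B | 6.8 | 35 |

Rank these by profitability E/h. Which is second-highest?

Profitability E/h (J/s): F = 0.77/81 = 0.00951, E = 7.4/29 = 0.255, C = 9.6/84 = 0.114, B = 6.8/35 = 0.194.
Ranked: E > B > C > F.

B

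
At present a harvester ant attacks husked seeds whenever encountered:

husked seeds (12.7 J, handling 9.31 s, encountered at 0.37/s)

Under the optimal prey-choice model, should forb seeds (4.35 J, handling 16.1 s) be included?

Intake rate on the current diet: R = (0.37×12.7) / (1 + 0.37×9.31) = 4.699/4.445 = 1.057 J/s.
forb seeds: E/h = 4.35/16.1 = 0.2702 J/s.
0.2702 < 1.057, so adding forb seeds would lower the average — exclude it.

No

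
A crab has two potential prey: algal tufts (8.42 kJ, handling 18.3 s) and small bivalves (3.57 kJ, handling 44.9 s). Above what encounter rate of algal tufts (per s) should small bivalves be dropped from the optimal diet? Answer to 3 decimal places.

0.011 per s

The zero-one rule: include small bivalves iff E₂/h₂ > λE₁/(1+λh₁). Equality gives the switch point.
λE₁h₂ = E₂ + λE₂h₁ ⇒ λ = E₂/(E₁h₂ − E₂h₁) = 3.57/(378.1 − 65.33) = 0.01142 per s.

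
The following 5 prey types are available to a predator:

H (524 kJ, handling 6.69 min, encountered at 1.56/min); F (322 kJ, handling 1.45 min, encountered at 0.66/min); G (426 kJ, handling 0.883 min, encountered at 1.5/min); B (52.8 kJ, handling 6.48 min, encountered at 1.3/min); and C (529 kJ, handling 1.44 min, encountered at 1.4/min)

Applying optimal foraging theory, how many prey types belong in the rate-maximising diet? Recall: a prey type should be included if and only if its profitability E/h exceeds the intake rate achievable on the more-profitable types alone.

2

Rank by E/h (kJ/min): G 482, C 367, F 222, H 78.3, B 8.15. Include each in turn until the next type's E/h falls below the running intake rate.
Rate on top 1: 274.9. C: 367 > 274.9 → include.
Rate on top 2: 317.8. F: 222 < 317.8 → exclude; stop.
Optimal diet: G, C — 2 of 5 types.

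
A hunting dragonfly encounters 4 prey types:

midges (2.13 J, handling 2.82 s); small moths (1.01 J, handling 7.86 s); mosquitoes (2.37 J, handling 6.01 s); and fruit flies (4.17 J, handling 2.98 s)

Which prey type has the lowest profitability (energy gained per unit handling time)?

small moths

In descending order of E/h:
fruit flies: 4.17/2.98 = 1.4 J/s
midges: 2.13/2.82 = 0.755 J/s
mosquitoes: 2.37/6.01 = 0.394 J/s
small moths: 1.01/7.86 = 0.128 J/s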